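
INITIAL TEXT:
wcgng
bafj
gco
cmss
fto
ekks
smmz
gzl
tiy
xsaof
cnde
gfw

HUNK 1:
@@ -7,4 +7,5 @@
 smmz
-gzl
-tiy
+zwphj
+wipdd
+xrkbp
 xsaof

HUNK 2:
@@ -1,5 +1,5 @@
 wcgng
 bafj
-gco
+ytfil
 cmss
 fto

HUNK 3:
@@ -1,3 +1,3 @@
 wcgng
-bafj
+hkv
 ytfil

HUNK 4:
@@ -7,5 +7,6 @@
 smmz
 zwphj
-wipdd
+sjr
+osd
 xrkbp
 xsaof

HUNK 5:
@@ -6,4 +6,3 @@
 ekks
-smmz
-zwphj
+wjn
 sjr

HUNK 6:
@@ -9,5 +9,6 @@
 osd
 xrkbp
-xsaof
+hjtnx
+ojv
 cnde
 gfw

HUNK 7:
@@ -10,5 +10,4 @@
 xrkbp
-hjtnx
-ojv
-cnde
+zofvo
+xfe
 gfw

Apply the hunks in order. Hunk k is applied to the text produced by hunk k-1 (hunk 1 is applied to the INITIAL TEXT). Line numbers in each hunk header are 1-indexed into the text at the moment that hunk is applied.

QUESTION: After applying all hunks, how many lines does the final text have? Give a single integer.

Hunk 1: at line 7 remove [gzl,tiy] add [zwphj,wipdd,xrkbp] -> 13 lines: wcgng bafj gco cmss fto ekks smmz zwphj wipdd xrkbp xsaof cnde gfw
Hunk 2: at line 1 remove [gco] add [ytfil] -> 13 lines: wcgng bafj ytfil cmss fto ekks smmz zwphj wipdd xrkbp xsaof cnde gfw
Hunk 3: at line 1 remove [bafj] add [hkv] -> 13 lines: wcgng hkv ytfil cmss fto ekks smmz zwphj wipdd xrkbp xsaof cnde gfw
Hunk 4: at line 7 remove [wipdd] add [sjr,osd] -> 14 lines: wcgng hkv ytfil cmss fto ekks smmz zwphj sjr osd xrkbp xsaof cnde gfw
Hunk 5: at line 6 remove [smmz,zwphj] add [wjn] -> 13 lines: wcgng hkv ytfil cmss fto ekks wjn sjr osd xrkbp xsaof cnde gfw
Hunk 6: at line 9 remove [xsaof] add [hjtnx,ojv] -> 14 lines: wcgng hkv ytfil cmss fto ekks wjn sjr osd xrkbp hjtnx ojv cnde gfw
Hunk 7: at line 10 remove [hjtnx,ojv,cnde] add [zofvo,xfe] -> 13 lines: wcgng hkv ytfil cmss fto ekks wjn sjr osd xrkbp zofvo xfe gfw
Final line count: 13

Answer: 13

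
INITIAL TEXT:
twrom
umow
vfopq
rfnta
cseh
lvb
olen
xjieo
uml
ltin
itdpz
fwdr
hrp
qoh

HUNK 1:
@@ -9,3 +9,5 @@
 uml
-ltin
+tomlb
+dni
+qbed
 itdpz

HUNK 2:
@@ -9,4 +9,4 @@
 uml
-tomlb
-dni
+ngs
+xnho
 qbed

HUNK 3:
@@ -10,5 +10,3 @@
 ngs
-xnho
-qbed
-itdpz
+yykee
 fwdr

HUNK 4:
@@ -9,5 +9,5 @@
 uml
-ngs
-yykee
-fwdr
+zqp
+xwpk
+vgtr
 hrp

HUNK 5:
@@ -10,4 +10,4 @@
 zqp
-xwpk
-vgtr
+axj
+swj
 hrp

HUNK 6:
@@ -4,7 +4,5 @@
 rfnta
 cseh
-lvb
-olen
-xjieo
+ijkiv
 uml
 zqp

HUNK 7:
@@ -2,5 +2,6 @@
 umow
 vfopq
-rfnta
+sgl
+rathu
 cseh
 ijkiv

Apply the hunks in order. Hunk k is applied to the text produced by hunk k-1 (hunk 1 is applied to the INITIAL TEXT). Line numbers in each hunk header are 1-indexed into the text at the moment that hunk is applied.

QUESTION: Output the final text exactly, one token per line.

Hunk 1: at line 9 remove [ltin] add [tomlb,dni,qbed] -> 16 lines: twrom umow vfopq rfnta cseh lvb olen xjieo uml tomlb dni qbed itdpz fwdr hrp qoh
Hunk 2: at line 9 remove [tomlb,dni] add [ngs,xnho] -> 16 lines: twrom umow vfopq rfnta cseh lvb olen xjieo uml ngs xnho qbed itdpz fwdr hrp qoh
Hunk 3: at line 10 remove [xnho,qbed,itdpz] add [yykee] -> 14 lines: twrom umow vfopq rfnta cseh lvb olen xjieo uml ngs yykee fwdr hrp qoh
Hunk 4: at line 9 remove [ngs,yykee,fwdr] add [zqp,xwpk,vgtr] -> 14 lines: twrom umow vfopq rfnta cseh lvb olen xjieo uml zqp xwpk vgtr hrp qoh
Hunk 5: at line 10 remove [xwpk,vgtr] add [axj,swj] -> 14 lines: twrom umow vfopq rfnta cseh lvb olen xjieo uml zqp axj swj hrp qoh
Hunk 6: at line 4 remove [lvb,olen,xjieo] add [ijkiv] -> 12 lines: twrom umow vfopq rfnta cseh ijkiv uml zqp axj swj hrp qoh
Hunk 7: at line 2 remove [rfnta] add [sgl,rathu] -> 13 lines: twrom umow vfopq sgl rathu cseh ijkiv uml zqp axj swj hrp qoh

Answer: twrom
umow
vfopq
sgl
rathu
cseh
ijkiv
uml
zqp
axj
swj
hrp
qoh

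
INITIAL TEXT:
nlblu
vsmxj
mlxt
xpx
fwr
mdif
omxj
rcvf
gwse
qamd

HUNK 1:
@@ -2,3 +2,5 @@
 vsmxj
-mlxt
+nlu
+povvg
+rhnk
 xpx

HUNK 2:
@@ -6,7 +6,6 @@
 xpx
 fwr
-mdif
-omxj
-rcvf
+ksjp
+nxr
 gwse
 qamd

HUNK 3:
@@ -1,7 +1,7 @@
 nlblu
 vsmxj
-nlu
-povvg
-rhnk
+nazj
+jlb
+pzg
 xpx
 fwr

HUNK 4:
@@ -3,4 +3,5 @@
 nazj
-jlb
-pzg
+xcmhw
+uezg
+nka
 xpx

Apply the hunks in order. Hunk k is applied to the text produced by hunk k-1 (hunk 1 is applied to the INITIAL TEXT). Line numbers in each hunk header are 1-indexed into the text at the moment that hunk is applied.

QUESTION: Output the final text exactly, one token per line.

Answer: nlblu
vsmxj
nazj
xcmhw
uezg
nka
xpx
fwr
ksjp
nxr
gwse
qamd

Derivation:
Hunk 1: at line 2 remove [mlxt] add [nlu,povvg,rhnk] -> 12 lines: nlblu vsmxj nlu povvg rhnk xpx fwr mdif omxj rcvf gwse qamd
Hunk 2: at line 6 remove [mdif,omxj,rcvf] add [ksjp,nxr] -> 11 lines: nlblu vsmxj nlu povvg rhnk xpx fwr ksjp nxr gwse qamd
Hunk 3: at line 1 remove [nlu,povvg,rhnk] add [nazj,jlb,pzg] -> 11 lines: nlblu vsmxj nazj jlb pzg xpx fwr ksjp nxr gwse qamd
Hunk 4: at line 3 remove [jlb,pzg] add [xcmhw,uezg,nka] -> 12 lines: nlblu vsmxj nazj xcmhw uezg nka xpx fwr ksjp nxr gwse qamd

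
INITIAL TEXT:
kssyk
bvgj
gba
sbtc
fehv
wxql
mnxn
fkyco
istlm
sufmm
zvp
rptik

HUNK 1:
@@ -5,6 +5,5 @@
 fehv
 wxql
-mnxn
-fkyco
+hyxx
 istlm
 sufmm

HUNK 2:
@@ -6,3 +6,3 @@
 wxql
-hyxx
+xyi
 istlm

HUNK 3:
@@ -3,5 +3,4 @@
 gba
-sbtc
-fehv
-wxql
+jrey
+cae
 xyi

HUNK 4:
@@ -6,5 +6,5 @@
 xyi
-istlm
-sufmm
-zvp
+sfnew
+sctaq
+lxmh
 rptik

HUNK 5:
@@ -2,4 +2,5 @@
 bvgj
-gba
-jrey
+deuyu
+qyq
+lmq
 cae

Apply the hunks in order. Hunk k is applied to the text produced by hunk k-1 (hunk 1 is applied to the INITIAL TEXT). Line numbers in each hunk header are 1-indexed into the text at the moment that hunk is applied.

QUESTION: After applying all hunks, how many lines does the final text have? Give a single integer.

Answer: 11

Derivation:
Hunk 1: at line 5 remove [mnxn,fkyco] add [hyxx] -> 11 lines: kssyk bvgj gba sbtc fehv wxql hyxx istlm sufmm zvp rptik
Hunk 2: at line 6 remove [hyxx] add [xyi] -> 11 lines: kssyk bvgj gba sbtc fehv wxql xyi istlm sufmm zvp rptik
Hunk 3: at line 3 remove [sbtc,fehv,wxql] add [jrey,cae] -> 10 lines: kssyk bvgj gba jrey cae xyi istlm sufmm zvp rptik
Hunk 4: at line 6 remove [istlm,sufmm,zvp] add [sfnew,sctaq,lxmh] -> 10 lines: kssyk bvgj gba jrey cae xyi sfnew sctaq lxmh rptik
Hunk 5: at line 2 remove [gba,jrey] add [deuyu,qyq,lmq] -> 11 lines: kssyk bvgj deuyu qyq lmq cae xyi sfnew sctaq lxmh rptik
Final line count: 11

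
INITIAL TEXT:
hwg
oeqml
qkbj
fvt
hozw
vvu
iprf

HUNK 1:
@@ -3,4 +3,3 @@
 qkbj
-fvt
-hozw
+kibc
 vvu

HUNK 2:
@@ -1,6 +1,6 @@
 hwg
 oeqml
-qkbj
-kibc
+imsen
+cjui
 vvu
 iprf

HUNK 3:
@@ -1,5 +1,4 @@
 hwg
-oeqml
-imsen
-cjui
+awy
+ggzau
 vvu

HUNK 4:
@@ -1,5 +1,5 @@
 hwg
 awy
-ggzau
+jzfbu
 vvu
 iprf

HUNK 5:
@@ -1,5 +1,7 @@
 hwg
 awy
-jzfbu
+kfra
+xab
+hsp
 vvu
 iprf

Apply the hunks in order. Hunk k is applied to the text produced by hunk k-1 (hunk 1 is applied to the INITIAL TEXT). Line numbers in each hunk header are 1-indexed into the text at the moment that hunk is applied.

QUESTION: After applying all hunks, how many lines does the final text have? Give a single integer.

Answer: 7

Derivation:
Hunk 1: at line 3 remove [fvt,hozw] add [kibc] -> 6 lines: hwg oeqml qkbj kibc vvu iprf
Hunk 2: at line 1 remove [qkbj,kibc] add [imsen,cjui] -> 6 lines: hwg oeqml imsen cjui vvu iprf
Hunk 3: at line 1 remove [oeqml,imsen,cjui] add [awy,ggzau] -> 5 lines: hwg awy ggzau vvu iprf
Hunk 4: at line 1 remove [ggzau] add [jzfbu] -> 5 lines: hwg awy jzfbu vvu iprf
Hunk 5: at line 1 remove [jzfbu] add [kfra,xab,hsp] -> 7 lines: hwg awy kfra xab hsp vvu iprf
Final line count: 7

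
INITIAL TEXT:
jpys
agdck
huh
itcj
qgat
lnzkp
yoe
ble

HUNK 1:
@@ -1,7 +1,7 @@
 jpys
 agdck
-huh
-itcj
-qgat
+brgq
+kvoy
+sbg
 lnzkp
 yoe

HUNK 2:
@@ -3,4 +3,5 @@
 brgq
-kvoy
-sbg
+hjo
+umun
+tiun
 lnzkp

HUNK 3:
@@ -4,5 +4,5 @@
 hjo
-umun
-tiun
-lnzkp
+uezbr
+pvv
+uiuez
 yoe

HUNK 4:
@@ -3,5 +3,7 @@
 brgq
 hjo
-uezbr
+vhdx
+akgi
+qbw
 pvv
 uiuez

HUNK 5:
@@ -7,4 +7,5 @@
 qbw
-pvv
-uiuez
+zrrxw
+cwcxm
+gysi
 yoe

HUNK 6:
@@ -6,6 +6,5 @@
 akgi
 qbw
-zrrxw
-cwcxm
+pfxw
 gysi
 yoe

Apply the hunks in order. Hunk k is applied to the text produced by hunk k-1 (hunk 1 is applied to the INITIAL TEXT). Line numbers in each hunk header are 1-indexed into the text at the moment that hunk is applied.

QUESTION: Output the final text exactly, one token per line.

Hunk 1: at line 1 remove [huh,itcj,qgat] add [brgq,kvoy,sbg] -> 8 lines: jpys agdck brgq kvoy sbg lnzkp yoe ble
Hunk 2: at line 3 remove [kvoy,sbg] add [hjo,umun,tiun] -> 9 lines: jpys agdck brgq hjo umun tiun lnzkp yoe ble
Hunk 3: at line 4 remove [umun,tiun,lnzkp] add [uezbr,pvv,uiuez] -> 9 lines: jpys agdck brgq hjo uezbr pvv uiuez yoe ble
Hunk 4: at line 3 remove [uezbr] add [vhdx,akgi,qbw] -> 11 lines: jpys agdck brgq hjo vhdx akgi qbw pvv uiuez yoe ble
Hunk 5: at line 7 remove [pvv,uiuez] add [zrrxw,cwcxm,gysi] -> 12 lines: jpys agdck brgq hjo vhdx akgi qbw zrrxw cwcxm gysi yoe ble
Hunk 6: at line 6 remove [zrrxw,cwcxm] add [pfxw] -> 11 lines: jpys agdck brgq hjo vhdx akgi qbw pfxw gysi yoe ble

Answer: jpys
agdck
brgq
hjo
vhdx
akgi
qbw
pfxw
gysi
yoe
ble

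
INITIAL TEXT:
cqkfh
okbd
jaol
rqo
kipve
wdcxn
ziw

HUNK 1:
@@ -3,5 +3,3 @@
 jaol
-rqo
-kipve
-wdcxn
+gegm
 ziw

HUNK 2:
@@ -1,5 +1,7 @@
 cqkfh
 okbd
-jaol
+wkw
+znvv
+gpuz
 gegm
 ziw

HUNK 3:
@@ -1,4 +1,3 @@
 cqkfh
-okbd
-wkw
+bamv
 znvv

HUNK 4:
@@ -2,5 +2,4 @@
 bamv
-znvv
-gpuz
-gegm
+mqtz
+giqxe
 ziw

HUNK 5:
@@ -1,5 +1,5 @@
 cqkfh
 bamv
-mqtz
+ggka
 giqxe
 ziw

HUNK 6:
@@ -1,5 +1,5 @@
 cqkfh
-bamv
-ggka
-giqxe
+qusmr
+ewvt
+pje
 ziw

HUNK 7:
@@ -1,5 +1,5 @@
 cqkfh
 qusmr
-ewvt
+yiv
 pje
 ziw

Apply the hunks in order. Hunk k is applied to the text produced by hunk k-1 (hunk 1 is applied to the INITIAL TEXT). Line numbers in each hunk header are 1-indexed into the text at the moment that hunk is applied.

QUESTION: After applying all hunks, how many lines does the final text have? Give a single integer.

Hunk 1: at line 3 remove [rqo,kipve,wdcxn] add [gegm] -> 5 lines: cqkfh okbd jaol gegm ziw
Hunk 2: at line 1 remove [jaol] add [wkw,znvv,gpuz] -> 7 lines: cqkfh okbd wkw znvv gpuz gegm ziw
Hunk 3: at line 1 remove [okbd,wkw] add [bamv] -> 6 lines: cqkfh bamv znvv gpuz gegm ziw
Hunk 4: at line 2 remove [znvv,gpuz,gegm] add [mqtz,giqxe] -> 5 lines: cqkfh bamv mqtz giqxe ziw
Hunk 5: at line 1 remove [mqtz] add [ggka] -> 5 lines: cqkfh bamv ggka giqxe ziw
Hunk 6: at line 1 remove [bamv,ggka,giqxe] add [qusmr,ewvt,pje] -> 5 lines: cqkfh qusmr ewvt pje ziw
Hunk 7: at line 1 remove [ewvt] add [yiv] -> 5 lines: cqkfh qusmr yiv pje ziw
Final line count: 5

Answer: 5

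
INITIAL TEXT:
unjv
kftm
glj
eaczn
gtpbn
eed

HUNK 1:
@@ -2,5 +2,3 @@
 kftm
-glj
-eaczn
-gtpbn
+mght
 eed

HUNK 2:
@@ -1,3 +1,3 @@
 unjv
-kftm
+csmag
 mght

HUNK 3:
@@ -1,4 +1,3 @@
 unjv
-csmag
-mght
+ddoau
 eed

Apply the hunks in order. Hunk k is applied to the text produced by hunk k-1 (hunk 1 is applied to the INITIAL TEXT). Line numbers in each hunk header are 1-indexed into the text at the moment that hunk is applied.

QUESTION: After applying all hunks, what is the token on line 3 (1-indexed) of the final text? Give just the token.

Answer: eed

Derivation:
Hunk 1: at line 2 remove [glj,eaczn,gtpbn] add [mght] -> 4 lines: unjv kftm mght eed
Hunk 2: at line 1 remove [kftm] add [csmag] -> 4 lines: unjv csmag mght eed
Hunk 3: at line 1 remove [csmag,mght] add [ddoau] -> 3 lines: unjv ddoau eed
Final line 3: eed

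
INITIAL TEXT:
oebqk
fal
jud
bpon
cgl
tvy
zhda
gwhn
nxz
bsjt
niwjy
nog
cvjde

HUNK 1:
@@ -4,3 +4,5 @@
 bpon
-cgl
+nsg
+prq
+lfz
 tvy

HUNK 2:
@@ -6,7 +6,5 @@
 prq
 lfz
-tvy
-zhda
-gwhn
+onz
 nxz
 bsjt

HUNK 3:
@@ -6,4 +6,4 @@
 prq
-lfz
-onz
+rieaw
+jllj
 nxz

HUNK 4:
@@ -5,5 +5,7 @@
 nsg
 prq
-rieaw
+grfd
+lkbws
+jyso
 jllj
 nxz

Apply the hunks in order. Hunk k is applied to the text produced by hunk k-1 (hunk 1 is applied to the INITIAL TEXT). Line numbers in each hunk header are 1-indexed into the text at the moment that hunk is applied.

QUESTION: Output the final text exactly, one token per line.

Answer: oebqk
fal
jud
bpon
nsg
prq
grfd
lkbws
jyso
jllj
nxz
bsjt
niwjy
nog
cvjde

Derivation:
Hunk 1: at line 4 remove [cgl] add [nsg,prq,lfz] -> 15 lines: oebqk fal jud bpon nsg prq lfz tvy zhda gwhn nxz bsjt niwjy nog cvjde
Hunk 2: at line 6 remove [tvy,zhda,gwhn] add [onz] -> 13 lines: oebqk fal jud bpon nsg prq lfz onz nxz bsjt niwjy nog cvjde
Hunk 3: at line 6 remove [lfz,onz] add [rieaw,jllj] -> 13 lines: oebqk fal jud bpon nsg prq rieaw jllj nxz bsjt niwjy nog cvjde
Hunk 4: at line 5 remove [rieaw] add [grfd,lkbws,jyso] -> 15 lines: oebqk fal jud bpon nsg prq grfd lkbws jyso jllj nxz bsjt niwjy nog cvjde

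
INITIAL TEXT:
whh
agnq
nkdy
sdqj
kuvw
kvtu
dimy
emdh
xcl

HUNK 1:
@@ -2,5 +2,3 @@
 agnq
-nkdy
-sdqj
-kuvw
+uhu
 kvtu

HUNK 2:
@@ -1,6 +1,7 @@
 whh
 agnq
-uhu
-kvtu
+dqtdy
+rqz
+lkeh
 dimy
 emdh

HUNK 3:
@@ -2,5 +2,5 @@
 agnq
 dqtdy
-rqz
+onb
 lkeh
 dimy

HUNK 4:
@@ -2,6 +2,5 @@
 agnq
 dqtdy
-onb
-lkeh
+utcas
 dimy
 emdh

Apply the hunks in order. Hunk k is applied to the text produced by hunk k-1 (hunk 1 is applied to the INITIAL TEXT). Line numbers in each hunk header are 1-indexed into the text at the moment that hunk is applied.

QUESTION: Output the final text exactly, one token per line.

Hunk 1: at line 2 remove [nkdy,sdqj,kuvw] add [uhu] -> 7 lines: whh agnq uhu kvtu dimy emdh xcl
Hunk 2: at line 1 remove [uhu,kvtu] add [dqtdy,rqz,lkeh] -> 8 lines: whh agnq dqtdy rqz lkeh dimy emdh xcl
Hunk 3: at line 2 remove [rqz] add [onb] -> 8 lines: whh agnq dqtdy onb lkeh dimy emdh xcl
Hunk 4: at line 2 remove [onb,lkeh] add [utcas] -> 7 lines: whh agnq dqtdy utcas dimy emdh xcl

Answer: whh
agnq
dqtdy
utcas
dimy
emdh
xcl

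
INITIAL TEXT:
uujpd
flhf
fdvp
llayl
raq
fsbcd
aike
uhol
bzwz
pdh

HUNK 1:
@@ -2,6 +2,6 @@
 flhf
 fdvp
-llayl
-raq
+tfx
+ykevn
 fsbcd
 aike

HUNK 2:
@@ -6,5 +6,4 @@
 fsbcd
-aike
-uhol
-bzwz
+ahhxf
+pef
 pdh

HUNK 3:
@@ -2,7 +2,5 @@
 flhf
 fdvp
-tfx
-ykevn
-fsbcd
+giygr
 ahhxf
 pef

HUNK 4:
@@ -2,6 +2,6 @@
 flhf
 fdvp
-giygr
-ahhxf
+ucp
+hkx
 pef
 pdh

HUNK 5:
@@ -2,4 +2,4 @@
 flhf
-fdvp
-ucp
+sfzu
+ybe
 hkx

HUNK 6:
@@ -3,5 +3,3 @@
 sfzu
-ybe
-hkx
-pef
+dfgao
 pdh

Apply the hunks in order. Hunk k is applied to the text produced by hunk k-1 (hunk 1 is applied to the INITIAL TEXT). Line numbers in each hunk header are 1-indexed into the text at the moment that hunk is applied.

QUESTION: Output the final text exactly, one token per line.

Answer: uujpd
flhf
sfzu
dfgao
pdh

Derivation:
Hunk 1: at line 2 remove [llayl,raq] add [tfx,ykevn] -> 10 lines: uujpd flhf fdvp tfx ykevn fsbcd aike uhol bzwz pdh
Hunk 2: at line 6 remove [aike,uhol,bzwz] add [ahhxf,pef] -> 9 lines: uujpd flhf fdvp tfx ykevn fsbcd ahhxf pef pdh
Hunk 3: at line 2 remove [tfx,ykevn,fsbcd] add [giygr] -> 7 lines: uujpd flhf fdvp giygr ahhxf pef pdh
Hunk 4: at line 2 remove [giygr,ahhxf] add [ucp,hkx] -> 7 lines: uujpd flhf fdvp ucp hkx pef pdh
Hunk 5: at line 2 remove [fdvp,ucp] add [sfzu,ybe] -> 7 lines: uujpd flhf sfzu ybe hkx pef pdh
Hunk 6: at line 3 remove [ybe,hkx,pef] add [dfgao] -> 5 lines: uujpd flhf sfzu dfgao pdh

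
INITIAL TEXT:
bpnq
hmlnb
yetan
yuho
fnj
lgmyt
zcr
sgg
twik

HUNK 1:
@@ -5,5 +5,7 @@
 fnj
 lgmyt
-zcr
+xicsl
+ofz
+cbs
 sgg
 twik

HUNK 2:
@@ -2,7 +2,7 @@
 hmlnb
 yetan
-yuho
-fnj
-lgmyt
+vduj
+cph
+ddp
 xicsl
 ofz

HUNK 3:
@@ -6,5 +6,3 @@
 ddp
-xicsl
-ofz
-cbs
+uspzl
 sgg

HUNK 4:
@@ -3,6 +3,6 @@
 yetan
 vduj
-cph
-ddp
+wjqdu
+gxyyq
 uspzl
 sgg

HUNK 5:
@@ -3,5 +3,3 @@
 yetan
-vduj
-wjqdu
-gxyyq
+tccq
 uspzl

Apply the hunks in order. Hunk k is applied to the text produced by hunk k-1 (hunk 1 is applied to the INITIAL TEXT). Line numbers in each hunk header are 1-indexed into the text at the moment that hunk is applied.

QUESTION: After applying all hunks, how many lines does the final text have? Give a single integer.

Answer: 7

Derivation:
Hunk 1: at line 5 remove [zcr] add [xicsl,ofz,cbs] -> 11 lines: bpnq hmlnb yetan yuho fnj lgmyt xicsl ofz cbs sgg twik
Hunk 2: at line 2 remove [yuho,fnj,lgmyt] add [vduj,cph,ddp] -> 11 lines: bpnq hmlnb yetan vduj cph ddp xicsl ofz cbs sgg twik
Hunk 3: at line 6 remove [xicsl,ofz,cbs] add [uspzl] -> 9 lines: bpnq hmlnb yetan vduj cph ddp uspzl sgg twik
Hunk 4: at line 3 remove [cph,ddp] add [wjqdu,gxyyq] -> 9 lines: bpnq hmlnb yetan vduj wjqdu gxyyq uspzl sgg twik
Hunk 5: at line 3 remove [vduj,wjqdu,gxyyq] add [tccq] -> 7 lines: bpnq hmlnb yetan tccq uspzl sgg twik
Final line count: 7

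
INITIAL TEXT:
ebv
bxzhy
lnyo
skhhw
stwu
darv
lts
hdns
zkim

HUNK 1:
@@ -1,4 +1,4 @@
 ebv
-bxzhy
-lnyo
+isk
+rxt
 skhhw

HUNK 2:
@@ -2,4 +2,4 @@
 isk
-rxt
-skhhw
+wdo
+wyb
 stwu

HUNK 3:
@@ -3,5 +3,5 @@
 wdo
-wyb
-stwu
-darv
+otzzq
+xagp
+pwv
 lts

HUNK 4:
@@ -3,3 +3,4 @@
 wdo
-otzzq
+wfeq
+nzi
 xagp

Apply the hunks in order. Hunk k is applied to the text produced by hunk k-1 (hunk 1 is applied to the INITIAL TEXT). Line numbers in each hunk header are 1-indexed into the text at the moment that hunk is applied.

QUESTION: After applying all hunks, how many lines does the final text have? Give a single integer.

Hunk 1: at line 1 remove [bxzhy,lnyo] add [isk,rxt] -> 9 lines: ebv isk rxt skhhw stwu darv lts hdns zkim
Hunk 2: at line 2 remove [rxt,skhhw] add [wdo,wyb] -> 9 lines: ebv isk wdo wyb stwu darv lts hdns zkim
Hunk 3: at line 3 remove [wyb,stwu,darv] add [otzzq,xagp,pwv] -> 9 lines: ebv isk wdo otzzq xagp pwv lts hdns zkim
Hunk 4: at line 3 remove [otzzq] add [wfeq,nzi] -> 10 lines: ebv isk wdo wfeq nzi xagp pwv lts hdns zkim
Final line count: 10

Answer: 10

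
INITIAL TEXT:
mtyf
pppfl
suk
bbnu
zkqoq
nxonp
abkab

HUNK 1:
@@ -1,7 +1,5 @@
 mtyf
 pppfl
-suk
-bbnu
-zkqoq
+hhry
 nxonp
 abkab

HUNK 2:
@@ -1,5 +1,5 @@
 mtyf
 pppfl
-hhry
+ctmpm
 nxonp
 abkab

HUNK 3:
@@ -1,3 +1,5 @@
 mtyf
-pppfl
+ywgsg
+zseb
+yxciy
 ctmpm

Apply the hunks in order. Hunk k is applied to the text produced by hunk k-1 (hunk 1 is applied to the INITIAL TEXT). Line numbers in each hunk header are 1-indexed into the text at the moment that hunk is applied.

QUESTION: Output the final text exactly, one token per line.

Answer: mtyf
ywgsg
zseb
yxciy
ctmpm
nxonp
abkab

Derivation:
Hunk 1: at line 1 remove [suk,bbnu,zkqoq] add [hhry] -> 5 lines: mtyf pppfl hhry nxonp abkab
Hunk 2: at line 1 remove [hhry] add [ctmpm] -> 5 lines: mtyf pppfl ctmpm nxonp abkab
Hunk 3: at line 1 remove [pppfl] add [ywgsg,zseb,yxciy] -> 7 lines: mtyf ywgsg zseb yxciy ctmpm nxonp abkab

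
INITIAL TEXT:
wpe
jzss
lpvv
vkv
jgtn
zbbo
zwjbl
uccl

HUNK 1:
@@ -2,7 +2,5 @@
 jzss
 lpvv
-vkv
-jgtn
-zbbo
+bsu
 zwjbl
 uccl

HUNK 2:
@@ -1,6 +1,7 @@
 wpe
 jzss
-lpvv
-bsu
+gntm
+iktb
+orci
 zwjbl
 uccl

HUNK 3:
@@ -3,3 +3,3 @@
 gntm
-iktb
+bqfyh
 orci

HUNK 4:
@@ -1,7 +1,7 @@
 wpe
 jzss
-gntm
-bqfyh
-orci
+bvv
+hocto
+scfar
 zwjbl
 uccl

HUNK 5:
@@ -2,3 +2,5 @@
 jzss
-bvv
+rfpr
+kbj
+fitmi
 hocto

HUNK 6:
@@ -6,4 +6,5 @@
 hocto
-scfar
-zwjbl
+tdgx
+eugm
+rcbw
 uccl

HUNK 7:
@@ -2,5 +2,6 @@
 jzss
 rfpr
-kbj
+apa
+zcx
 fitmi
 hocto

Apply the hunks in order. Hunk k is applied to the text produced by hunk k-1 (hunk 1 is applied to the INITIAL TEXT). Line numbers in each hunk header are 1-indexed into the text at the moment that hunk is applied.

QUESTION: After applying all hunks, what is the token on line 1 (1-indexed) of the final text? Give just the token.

Answer: wpe

Derivation:
Hunk 1: at line 2 remove [vkv,jgtn,zbbo] add [bsu] -> 6 lines: wpe jzss lpvv bsu zwjbl uccl
Hunk 2: at line 1 remove [lpvv,bsu] add [gntm,iktb,orci] -> 7 lines: wpe jzss gntm iktb orci zwjbl uccl
Hunk 3: at line 3 remove [iktb] add [bqfyh] -> 7 lines: wpe jzss gntm bqfyh orci zwjbl uccl
Hunk 4: at line 1 remove [gntm,bqfyh,orci] add [bvv,hocto,scfar] -> 7 lines: wpe jzss bvv hocto scfar zwjbl uccl
Hunk 5: at line 2 remove [bvv] add [rfpr,kbj,fitmi] -> 9 lines: wpe jzss rfpr kbj fitmi hocto scfar zwjbl uccl
Hunk 6: at line 6 remove [scfar,zwjbl] add [tdgx,eugm,rcbw] -> 10 lines: wpe jzss rfpr kbj fitmi hocto tdgx eugm rcbw uccl
Hunk 7: at line 2 remove [kbj] add [apa,zcx] -> 11 lines: wpe jzss rfpr apa zcx fitmi hocto tdgx eugm rcbw uccl
Final line 1: wpe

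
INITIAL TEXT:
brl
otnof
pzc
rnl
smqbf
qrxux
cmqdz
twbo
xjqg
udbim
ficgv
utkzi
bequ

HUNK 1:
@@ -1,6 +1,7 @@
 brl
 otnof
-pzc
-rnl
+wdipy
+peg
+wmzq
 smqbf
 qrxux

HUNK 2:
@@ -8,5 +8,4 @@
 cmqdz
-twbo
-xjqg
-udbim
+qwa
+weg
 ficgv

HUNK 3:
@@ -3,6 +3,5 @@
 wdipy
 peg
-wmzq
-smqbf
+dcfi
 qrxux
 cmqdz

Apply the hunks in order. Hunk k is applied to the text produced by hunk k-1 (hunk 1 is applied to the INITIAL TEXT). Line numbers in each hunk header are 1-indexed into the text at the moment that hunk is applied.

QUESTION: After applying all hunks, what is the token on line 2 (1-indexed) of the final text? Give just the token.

Hunk 1: at line 1 remove [pzc,rnl] add [wdipy,peg,wmzq] -> 14 lines: brl otnof wdipy peg wmzq smqbf qrxux cmqdz twbo xjqg udbim ficgv utkzi bequ
Hunk 2: at line 8 remove [twbo,xjqg,udbim] add [qwa,weg] -> 13 lines: brl otnof wdipy peg wmzq smqbf qrxux cmqdz qwa weg ficgv utkzi bequ
Hunk 3: at line 3 remove [wmzq,smqbf] add [dcfi] -> 12 lines: brl otnof wdipy peg dcfi qrxux cmqdz qwa weg ficgv utkzi bequ
Final line 2: otnof

Answer: otnof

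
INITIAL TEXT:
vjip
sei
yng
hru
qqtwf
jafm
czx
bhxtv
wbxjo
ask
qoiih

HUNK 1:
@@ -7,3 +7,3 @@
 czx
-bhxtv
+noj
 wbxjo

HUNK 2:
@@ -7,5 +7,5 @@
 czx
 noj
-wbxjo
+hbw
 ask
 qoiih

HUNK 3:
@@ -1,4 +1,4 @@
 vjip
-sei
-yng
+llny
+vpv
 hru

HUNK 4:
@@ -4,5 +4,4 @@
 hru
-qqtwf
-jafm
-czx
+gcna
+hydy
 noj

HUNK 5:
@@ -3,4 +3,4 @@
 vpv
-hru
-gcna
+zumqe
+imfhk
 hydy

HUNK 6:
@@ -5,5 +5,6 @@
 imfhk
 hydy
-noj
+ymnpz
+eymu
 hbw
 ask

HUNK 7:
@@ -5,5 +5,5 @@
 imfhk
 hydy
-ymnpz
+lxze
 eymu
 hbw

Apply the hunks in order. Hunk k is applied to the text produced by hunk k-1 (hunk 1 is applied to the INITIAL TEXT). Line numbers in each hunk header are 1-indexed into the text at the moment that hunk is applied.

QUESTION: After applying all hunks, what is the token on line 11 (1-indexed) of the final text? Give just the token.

Answer: qoiih

Derivation:
Hunk 1: at line 7 remove [bhxtv] add [noj] -> 11 lines: vjip sei yng hru qqtwf jafm czx noj wbxjo ask qoiih
Hunk 2: at line 7 remove [wbxjo] add [hbw] -> 11 lines: vjip sei yng hru qqtwf jafm czx noj hbw ask qoiih
Hunk 3: at line 1 remove [sei,yng] add [llny,vpv] -> 11 lines: vjip llny vpv hru qqtwf jafm czx noj hbw ask qoiih
Hunk 4: at line 4 remove [qqtwf,jafm,czx] add [gcna,hydy] -> 10 lines: vjip llny vpv hru gcna hydy noj hbw ask qoiih
Hunk 5: at line 3 remove [hru,gcna] add [zumqe,imfhk] -> 10 lines: vjip llny vpv zumqe imfhk hydy noj hbw ask qoiih
Hunk 6: at line 5 remove [noj] add [ymnpz,eymu] -> 11 lines: vjip llny vpv zumqe imfhk hydy ymnpz eymu hbw ask qoiih
Hunk 7: at line 5 remove [ymnpz] add [lxze] -> 11 lines: vjip llny vpv zumqe imfhk hydy lxze eymu hbw ask qoiih
Final line 11: qoiih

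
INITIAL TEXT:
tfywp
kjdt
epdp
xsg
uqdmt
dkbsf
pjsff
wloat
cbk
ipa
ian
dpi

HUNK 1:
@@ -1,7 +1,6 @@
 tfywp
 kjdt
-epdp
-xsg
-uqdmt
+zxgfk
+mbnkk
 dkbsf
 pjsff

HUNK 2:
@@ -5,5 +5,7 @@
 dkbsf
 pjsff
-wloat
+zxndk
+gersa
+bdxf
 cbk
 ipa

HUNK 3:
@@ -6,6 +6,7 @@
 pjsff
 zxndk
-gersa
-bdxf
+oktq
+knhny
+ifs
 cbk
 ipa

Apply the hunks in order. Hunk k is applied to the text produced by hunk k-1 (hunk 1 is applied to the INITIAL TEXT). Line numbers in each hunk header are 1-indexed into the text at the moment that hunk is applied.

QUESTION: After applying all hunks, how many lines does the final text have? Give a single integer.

Hunk 1: at line 1 remove [epdp,xsg,uqdmt] add [zxgfk,mbnkk] -> 11 lines: tfywp kjdt zxgfk mbnkk dkbsf pjsff wloat cbk ipa ian dpi
Hunk 2: at line 5 remove [wloat] add [zxndk,gersa,bdxf] -> 13 lines: tfywp kjdt zxgfk mbnkk dkbsf pjsff zxndk gersa bdxf cbk ipa ian dpi
Hunk 3: at line 6 remove [gersa,bdxf] add [oktq,knhny,ifs] -> 14 lines: tfywp kjdt zxgfk mbnkk dkbsf pjsff zxndk oktq knhny ifs cbk ipa ian dpi
Final line count: 14

Answer: 14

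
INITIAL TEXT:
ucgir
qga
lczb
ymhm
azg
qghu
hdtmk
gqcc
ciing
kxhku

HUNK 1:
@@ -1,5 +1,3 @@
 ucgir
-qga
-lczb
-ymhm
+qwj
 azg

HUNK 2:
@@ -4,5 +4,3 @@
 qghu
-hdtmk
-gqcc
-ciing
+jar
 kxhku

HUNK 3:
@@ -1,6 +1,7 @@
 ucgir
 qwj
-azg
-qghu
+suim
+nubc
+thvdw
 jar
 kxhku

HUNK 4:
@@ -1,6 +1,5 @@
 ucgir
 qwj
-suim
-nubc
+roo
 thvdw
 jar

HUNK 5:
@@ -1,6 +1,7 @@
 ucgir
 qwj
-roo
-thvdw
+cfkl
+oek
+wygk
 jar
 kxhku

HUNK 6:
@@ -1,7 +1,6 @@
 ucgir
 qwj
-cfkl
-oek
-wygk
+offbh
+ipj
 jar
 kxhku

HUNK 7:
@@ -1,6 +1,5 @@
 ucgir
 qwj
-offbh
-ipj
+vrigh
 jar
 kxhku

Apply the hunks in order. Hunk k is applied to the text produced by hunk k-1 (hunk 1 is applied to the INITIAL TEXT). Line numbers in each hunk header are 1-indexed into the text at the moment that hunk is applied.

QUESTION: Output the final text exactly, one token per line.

Answer: ucgir
qwj
vrigh
jar
kxhku

Derivation:
Hunk 1: at line 1 remove [qga,lczb,ymhm] add [qwj] -> 8 lines: ucgir qwj azg qghu hdtmk gqcc ciing kxhku
Hunk 2: at line 4 remove [hdtmk,gqcc,ciing] add [jar] -> 6 lines: ucgir qwj azg qghu jar kxhku
Hunk 3: at line 1 remove [azg,qghu] add [suim,nubc,thvdw] -> 7 lines: ucgir qwj suim nubc thvdw jar kxhku
Hunk 4: at line 1 remove [suim,nubc] add [roo] -> 6 lines: ucgir qwj roo thvdw jar kxhku
Hunk 5: at line 1 remove [roo,thvdw] add [cfkl,oek,wygk] -> 7 lines: ucgir qwj cfkl oek wygk jar kxhku
Hunk 6: at line 1 remove [cfkl,oek,wygk] add [offbh,ipj] -> 6 lines: ucgir qwj offbh ipj jar kxhku
Hunk 7: at line 1 remove [offbh,ipj] add [vrigh] -> 5 lines: ucgir qwj vrigh jar kxhku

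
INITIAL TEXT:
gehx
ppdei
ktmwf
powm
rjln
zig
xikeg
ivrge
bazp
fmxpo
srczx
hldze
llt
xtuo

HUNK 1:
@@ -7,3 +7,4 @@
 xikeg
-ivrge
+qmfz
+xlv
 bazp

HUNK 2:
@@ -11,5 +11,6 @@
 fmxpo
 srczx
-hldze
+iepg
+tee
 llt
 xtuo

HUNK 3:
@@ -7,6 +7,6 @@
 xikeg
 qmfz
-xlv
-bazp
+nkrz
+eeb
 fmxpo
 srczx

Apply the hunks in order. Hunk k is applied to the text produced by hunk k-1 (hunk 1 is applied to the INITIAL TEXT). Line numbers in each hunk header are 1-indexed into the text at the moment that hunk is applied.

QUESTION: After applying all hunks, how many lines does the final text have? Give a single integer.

Answer: 16

Derivation:
Hunk 1: at line 7 remove [ivrge] add [qmfz,xlv] -> 15 lines: gehx ppdei ktmwf powm rjln zig xikeg qmfz xlv bazp fmxpo srczx hldze llt xtuo
Hunk 2: at line 11 remove [hldze] add [iepg,tee] -> 16 lines: gehx ppdei ktmwf powm rjln zig xikeg qmfz xlv bazp fmxpo srczx iepg tee llt xtuo
Hunk 3: at line 7 remove [xlv,bazp] add [nkrz,eeb] -> 16 lines: gehx ppdei ktmwf powm rjln zig xikeg qmfz nkrz eeb fmxpo srczx iepg tee llt xtuo
Final line count: 16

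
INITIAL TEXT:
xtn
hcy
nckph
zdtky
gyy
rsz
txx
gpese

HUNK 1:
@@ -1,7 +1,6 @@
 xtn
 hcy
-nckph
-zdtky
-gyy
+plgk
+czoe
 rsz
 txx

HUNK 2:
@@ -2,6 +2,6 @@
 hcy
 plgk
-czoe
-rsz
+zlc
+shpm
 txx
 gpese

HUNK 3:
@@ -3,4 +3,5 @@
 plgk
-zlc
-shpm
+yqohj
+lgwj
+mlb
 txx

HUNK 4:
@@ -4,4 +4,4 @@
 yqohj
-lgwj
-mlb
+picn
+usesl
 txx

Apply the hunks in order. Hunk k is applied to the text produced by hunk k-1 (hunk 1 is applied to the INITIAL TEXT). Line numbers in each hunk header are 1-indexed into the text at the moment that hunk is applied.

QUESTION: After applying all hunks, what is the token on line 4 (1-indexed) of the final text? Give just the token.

Hunk 1: at line 1 remove [nckph,zdtky,gyy] add [plgk,czoe] -> 7 lines: xtn hcy plgk czoe rsz txx gpese
Hunk 2: at line 2 remove [czoe,rsz] add [zlc,shpm] -> 7 lines: xtn hcy plgk zlc shpm txx gpese
Hunk 3: at line 3 remove [zlc,shpm] add [yqohj,lgwj,mlb] -> 8 lines: xtn hcy plgk yqohj lgwj mlb txx gpese
Hunk 4: at line 4 remove [lgwj,mlb] add [picn,usesl] -> 8 lines: xtn hcy plgk yqohj picn usesl txx gpese
Final line 4: yqohj

Answer: yqohj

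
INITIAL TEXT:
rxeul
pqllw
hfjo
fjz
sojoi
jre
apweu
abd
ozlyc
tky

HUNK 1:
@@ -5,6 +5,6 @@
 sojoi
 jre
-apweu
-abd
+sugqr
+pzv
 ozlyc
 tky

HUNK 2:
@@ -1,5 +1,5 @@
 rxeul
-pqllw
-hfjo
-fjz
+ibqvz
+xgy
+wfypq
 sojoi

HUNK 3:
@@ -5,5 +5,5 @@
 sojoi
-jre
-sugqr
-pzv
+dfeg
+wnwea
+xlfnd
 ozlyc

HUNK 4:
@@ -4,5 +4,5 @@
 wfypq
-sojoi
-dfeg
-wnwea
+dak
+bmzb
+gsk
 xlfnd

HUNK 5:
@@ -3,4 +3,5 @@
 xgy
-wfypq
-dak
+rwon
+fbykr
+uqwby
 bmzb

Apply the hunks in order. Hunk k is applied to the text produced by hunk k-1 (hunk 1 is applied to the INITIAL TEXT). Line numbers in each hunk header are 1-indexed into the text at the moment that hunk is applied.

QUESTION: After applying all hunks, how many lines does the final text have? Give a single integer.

Hunk 1: at line 5 remove [apweu,abd] add [sugqr,pzv] -> 10 lines: rxeul pqllw hfjo fjz sojoi jre sugqr pzv ozlyc tky
Hunk 2: at line 1 remove [pqllw,hfjo,fjz] add [ibqvz,xgy,wfypq] -> 10 lines: rxeul ibqvz xgy wfypq sojoi jre sugqr pzv ozlyc tky
Hunk 3: at line 5 remove [jre,sugqr,pzv] add [dfeg,wnwea,xlfnd] -> 10 lines: rxeul ibqvz xgy wfypq sojoi dfeg wnwea xlfnd ozlyc tky
Hunk 4: at line 4 remove [sojoi,dfeg,wnwea] add [dak,bmzb,gsk] -> 10 lines: rxeul ibqvz xgy wfypq dak bmzb gsk xlfnd ozlyc tky
Hunk 5: at line 3 remove [wfypq,dak] add [rwon,fbykr,uqwby] -> 11 lines: rxeul ibqvz xgy rwon fbykr uqwby bmzb gsk xlfnd ozlyc tky
Final line count: 11

Answer: 11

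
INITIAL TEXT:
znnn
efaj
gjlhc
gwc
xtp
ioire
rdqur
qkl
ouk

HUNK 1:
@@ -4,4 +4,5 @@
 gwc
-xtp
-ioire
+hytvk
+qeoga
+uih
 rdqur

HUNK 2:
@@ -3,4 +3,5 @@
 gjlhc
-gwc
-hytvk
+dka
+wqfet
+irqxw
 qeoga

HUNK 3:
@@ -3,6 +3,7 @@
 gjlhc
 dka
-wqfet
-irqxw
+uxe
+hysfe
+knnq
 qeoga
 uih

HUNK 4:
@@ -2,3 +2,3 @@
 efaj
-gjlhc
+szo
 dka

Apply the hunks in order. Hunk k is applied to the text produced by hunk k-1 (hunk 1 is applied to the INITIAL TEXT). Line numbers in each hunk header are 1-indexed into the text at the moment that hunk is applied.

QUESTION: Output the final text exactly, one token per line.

Hunk 1: at line 4 remove [xtp,ioire] add [hytvk,qeoga,uih] -> 10 lines: znnn efaj gjlhc gwc hytvk qeoga uih rdqur qkl ouk
Hunk 2: at line 3 remove [gwc,hytvk] add [dka,wqfet,irqxw] -> 11 lines: znnn efaj gjlhc dka wqfet irqxw qeoga uih rdqur qkl ouk
Hunk 3: at line 3 remove [wqfet,irqxw] add [uxe,hysfe,knnq] -> 12 lines: znnn efaj gjlhc dka uxe hysfe knnq qeoga uih rdqur qkl ouk
Hunk 4: at line 2 remove [gjlhc] add [szo] -> 12 lines: znnn efaj szo dka uxe hysfe knnq qeoga uih rdqur qkl ouk

Answer: znnn
efaj
szo
dka
uxe
hysfe
knnq
qeoga
uih
rdqur
qkl
ouk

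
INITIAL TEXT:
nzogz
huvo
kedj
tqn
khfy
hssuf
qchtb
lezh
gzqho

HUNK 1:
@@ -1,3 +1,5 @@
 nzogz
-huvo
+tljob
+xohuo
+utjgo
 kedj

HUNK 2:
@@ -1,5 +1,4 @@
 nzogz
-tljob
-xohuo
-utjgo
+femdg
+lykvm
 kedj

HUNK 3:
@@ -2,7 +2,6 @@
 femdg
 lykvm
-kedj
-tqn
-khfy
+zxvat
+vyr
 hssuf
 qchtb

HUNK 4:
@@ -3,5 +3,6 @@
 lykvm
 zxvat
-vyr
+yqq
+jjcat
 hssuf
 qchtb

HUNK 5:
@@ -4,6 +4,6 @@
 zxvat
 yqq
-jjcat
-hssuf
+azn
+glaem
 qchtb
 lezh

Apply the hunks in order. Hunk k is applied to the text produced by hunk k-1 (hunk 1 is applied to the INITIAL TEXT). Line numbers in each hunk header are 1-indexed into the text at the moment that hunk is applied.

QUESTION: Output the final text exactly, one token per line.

Hunk 1: at line 1 remove [huvo] add [tljob,xohuo,utjgo] -> 11 lines: nzogz tljob xohuo utjgo kedj tqn khfy hssuf qchtb lezh gzqho
Hunk 2: at line 1 remove [tljob,xohuo,utjgo] add [femdg,lykvm] -> 10 lines: nzogz femdg lykvm kedj tqn khfy hssuf qchtb lezh gzqho
Hunk 3: at line 2 remove [kedj,tqn,khfy] add [zxvat,vyr] -> 9 lines: nzogz femdg lykvm zxvat vyr hssuf qchtb lezh gzqho
Hunk 4: at line 3 remove [vyr] add [yqq,jjcat] -> 10 lines: nzogz femdg lykvm zxvat yqq jjcat hssuf qchtb lezh gzqho
Hunk 5: at line 4 remove [jjcat,hssuf] add [azn,glaem] -> 10 lines: nzogz femdg lykvm zxvat yqq azn glaem qchtb lezh gzqho

Answer: nzogz
femdg
lykvm
zxvat
yqq
azn
glaem
qchtb
lezh
gzqho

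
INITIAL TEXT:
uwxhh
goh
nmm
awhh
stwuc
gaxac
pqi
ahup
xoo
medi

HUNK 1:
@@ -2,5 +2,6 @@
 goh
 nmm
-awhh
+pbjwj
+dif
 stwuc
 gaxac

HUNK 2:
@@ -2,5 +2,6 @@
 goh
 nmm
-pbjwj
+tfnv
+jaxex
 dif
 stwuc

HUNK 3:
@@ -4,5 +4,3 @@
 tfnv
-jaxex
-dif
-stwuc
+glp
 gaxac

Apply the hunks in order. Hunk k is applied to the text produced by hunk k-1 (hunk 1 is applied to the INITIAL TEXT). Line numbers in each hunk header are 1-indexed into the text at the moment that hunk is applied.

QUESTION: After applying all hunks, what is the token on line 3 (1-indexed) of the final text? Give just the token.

Hunk 1: at line 2 remove [awhh] add [pbjwj,dif] -> 11 lines: uwxhh goh nmm pbjwj dif stwuc gaxac pqi ahup xoo medi
Hunk 2: at line 2 remove [pbjwj] add [tfnv,jaxex] -> 12 lines: uwxhh goh nmm tfnv jaxex dif stwuc gaxac pqi ahup xoo medi
Hunk 3: at line 4 remove [jaxex,dif,stwuc] add [glp] -> 10 lines: uwxhh goh nmm tfnv glp gaxac pqi ahup xoo medi
Final line 3: nmm

Answer: nmm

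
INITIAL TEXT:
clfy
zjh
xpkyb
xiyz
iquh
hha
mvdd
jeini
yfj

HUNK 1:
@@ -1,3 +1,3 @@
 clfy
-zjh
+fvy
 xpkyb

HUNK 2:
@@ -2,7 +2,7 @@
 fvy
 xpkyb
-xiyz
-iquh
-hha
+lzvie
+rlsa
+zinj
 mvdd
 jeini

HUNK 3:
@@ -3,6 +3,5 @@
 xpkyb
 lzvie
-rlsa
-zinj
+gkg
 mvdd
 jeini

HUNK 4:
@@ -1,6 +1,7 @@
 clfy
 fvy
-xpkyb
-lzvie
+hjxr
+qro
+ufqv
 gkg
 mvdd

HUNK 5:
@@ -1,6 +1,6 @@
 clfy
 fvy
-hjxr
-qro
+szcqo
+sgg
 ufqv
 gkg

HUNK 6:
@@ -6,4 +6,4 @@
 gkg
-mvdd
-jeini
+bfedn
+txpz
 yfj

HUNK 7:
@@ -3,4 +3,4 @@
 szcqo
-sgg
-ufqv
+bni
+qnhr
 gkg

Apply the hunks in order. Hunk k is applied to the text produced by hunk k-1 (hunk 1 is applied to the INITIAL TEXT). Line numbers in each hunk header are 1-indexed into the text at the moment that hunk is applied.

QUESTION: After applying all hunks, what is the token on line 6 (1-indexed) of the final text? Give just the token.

Hunk 1: at line 1 remove [zjh] add [fvy] -> 9 lines: clfy fvy xpkyb xiyz iquh hha mvdd jeini yfj
Hunk 2: at line 2 remove [xiyz,iquh,hha] add [lzvie,rlsa,zinj] -> 9 lines: clfy fvy xpkyb lzvie rlsa zinj mvdd jeini yfj
Hunk 3: at line 3 remove [rlsa,zinj] add [gkg] -> 8 lines: clfy fvy xpkyb lzvie gkg mvdd jeini yfj
Hunk 4: at line 1 remove [xpkyb,lzvie] add [hjxr,qro,ufqv] -> 9 lines: clfy fvy hjxr qro ufqv gkg mvdd jeini yfj
Hunk 5: at line 1 remove [hjxr,qro] add [szcqo,sgg] -> 9 lines: clfy fvy szcqo sgg ufqv gkg mvdd jeini yfj
Hunk 6: at line 6 remove [mvdd,jeini] add [bfedn,txpz] -> 9 lines: clfy fvy szcqo sgg ufqv gkg bfedn txpz yfj
Hunk 7: at line 3 remove [sgg,ufqv] add [bni,qnhr] -> 9 lines: clfy fvy szcqo bni qnhr gkg bfedn txpz yfj
Final line 6: gkg

Answer: gkg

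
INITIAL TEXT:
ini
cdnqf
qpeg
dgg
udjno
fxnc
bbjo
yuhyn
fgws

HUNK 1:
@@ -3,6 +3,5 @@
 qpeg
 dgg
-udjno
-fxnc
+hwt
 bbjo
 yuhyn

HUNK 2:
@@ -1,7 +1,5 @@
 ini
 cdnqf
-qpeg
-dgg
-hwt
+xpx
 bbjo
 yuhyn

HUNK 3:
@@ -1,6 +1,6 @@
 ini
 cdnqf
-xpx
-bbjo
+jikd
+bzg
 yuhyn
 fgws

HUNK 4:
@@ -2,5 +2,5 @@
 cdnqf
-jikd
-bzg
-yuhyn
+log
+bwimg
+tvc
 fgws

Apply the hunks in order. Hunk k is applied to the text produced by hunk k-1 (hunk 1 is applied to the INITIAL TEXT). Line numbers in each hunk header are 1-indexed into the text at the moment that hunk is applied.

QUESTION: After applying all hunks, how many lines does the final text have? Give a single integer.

Hunk 1: at line 3 remove [udjno,fxnc] add [hwt] -> 8 lines: ini cdnqf qpeg dgg hwt bbjo yuhyn fgws
Hunk 2: at line 1 remove [qpeg,dgg,hwt] add [xpx] -> 6 lines: ini cdnqf xpx bbjo yuhyn fgws
Hunk 3: at line 1 remove [xpx,bbjo] add [jikd,bzg] -> 6 lines: ini cdnqf jikd bzg yuhyn fgws
Hunk 4: at line 2 remove [jikd,bzg,yuhyn] add [log,bwimg,tvc] -> 6 lines: ini cdnqf log bwimg tvc fgws
Final line count: 6

Answer: 6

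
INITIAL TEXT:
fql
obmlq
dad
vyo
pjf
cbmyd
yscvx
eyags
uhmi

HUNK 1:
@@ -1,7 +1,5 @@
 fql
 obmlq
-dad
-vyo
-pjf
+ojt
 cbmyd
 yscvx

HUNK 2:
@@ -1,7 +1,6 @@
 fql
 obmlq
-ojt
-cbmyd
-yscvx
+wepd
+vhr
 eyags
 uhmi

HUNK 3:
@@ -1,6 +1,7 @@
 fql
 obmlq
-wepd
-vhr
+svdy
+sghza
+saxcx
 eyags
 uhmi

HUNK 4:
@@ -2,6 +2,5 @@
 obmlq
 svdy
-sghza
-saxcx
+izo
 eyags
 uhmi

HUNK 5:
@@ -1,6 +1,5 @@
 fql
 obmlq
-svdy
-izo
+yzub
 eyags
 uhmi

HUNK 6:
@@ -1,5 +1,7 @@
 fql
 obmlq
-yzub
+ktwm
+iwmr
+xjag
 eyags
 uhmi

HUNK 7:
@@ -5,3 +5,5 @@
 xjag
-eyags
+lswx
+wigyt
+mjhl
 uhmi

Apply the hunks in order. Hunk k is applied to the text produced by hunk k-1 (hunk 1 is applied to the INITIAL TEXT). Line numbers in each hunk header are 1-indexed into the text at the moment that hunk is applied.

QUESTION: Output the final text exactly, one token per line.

Hunk 1: at line 1 remove [dad,vyo,pjf] add [ojt] -> 7 lines: fql obmlq ojt cbmyd yscvx eyags uhmi
Hunk 2: at line 1 remove [ojt,cbmyd,yscvx] add [wepd,vhr] -> 6 lines: fql obmlq wepd vhr eyags uhmi
Hunk 3: at line 1 remove [wepd,vhr] add [svdy,sghza,saxcx] -> 7 lines: fql obmlq svdy sghza saxcx eyags uhmi
Hunk 4: at line 2 remove [sghza,saxcx] add [izo] -> 6 lines: fql obmlq svdy izo eyags uhmi
Hunk 5: at line 1 remove [svdy,izo] add [yzub] -> 5 lines: fql obmlq yzub eyags uhmi
Hunk 6: at line 1 remove [yzub] add [ktwm,iwmr,xjag] -> 7 lines: fql obmlq ktwm iwmr xjag eyags uhmi
Hunk 7: at line 5 remove [eyags] add [lswx,wigyt,mjhl] -> 9 lines: fql obmlq ktwm iwmr xjag lswx wigyt mjhl uhmi

Answer: fql
obmlq
ktwm
iwmr
xjag
lswx
wigyt
mjhl
uhmi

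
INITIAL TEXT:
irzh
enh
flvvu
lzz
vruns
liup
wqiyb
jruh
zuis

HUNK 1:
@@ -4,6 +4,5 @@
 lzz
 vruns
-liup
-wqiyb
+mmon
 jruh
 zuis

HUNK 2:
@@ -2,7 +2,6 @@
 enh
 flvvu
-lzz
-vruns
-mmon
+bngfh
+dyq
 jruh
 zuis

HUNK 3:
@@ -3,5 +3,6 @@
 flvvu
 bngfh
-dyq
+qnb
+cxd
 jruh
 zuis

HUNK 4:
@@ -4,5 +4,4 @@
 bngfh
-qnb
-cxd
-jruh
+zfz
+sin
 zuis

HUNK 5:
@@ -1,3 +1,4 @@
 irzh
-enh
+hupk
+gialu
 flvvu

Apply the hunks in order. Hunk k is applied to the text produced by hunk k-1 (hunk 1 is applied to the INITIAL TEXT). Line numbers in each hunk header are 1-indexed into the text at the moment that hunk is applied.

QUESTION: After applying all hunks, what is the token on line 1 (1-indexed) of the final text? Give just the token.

Hunk 1: at line 4 remove [liup,wqiyb] add [mmon] -> 8 lines: irzh enh flvvu lzz vruns mmon jruh zuis
Hunk 2: at line 2 remove [lzz,vruns,mmon] add [bngfh,dyq] -> 7 lines: irzh enh flvvu bngfh dyq jruh zuis
Hunk 3: at line 3 remove [dyq] add [qnb,cxd] -> 8 lines: irzh enh flvvu bngfh qnb cxd jruh zuis
Hunk 4: at line 4 remove [qnb,cxd,jruh] add [zfz,sin] -> 7 lines: irzh enh flvvu bngfh zfz sin zuis
Hunk 5: at line 1 remove [enh] add [hupk,gialu] -> 8 lines: irzh hupk gialu flvvu bngfh zfz sin zuis
Final line 1: irzh

Answer: irzh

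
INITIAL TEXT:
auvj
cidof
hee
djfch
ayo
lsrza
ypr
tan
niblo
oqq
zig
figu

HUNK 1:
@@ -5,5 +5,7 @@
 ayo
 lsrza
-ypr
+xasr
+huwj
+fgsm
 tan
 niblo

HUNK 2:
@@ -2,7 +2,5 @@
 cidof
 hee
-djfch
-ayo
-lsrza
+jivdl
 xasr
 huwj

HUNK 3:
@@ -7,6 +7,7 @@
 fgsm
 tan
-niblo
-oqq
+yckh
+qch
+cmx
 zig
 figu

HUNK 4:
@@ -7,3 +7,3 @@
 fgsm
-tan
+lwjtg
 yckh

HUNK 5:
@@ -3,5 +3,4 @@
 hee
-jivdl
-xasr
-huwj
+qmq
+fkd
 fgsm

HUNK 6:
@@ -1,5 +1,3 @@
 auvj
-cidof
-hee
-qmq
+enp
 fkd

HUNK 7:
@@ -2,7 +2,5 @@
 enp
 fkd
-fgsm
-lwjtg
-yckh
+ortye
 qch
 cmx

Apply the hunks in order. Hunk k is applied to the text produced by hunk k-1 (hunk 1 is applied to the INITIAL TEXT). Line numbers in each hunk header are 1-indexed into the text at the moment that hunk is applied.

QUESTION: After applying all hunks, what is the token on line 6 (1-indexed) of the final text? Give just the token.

Hunk 1: at line 5 remove [ypr] add [xasr,huwj,fgsm] -> 14 lines: auvj cidof hee djfch ayo lsrza xasr huwj fgsm tan niblo oqq zig figu
Hunk 2: at line 2 remove [djfch,ayo,lsrza] add [jivdl] -> 12 lines: auvj cidof hee jivdl xasr huwj fgsm tan niblo oqq zig figu
Hunk 3: at line 7 remove [niblo,oqq] add [yckh,qch,cmx] -> 13 lines: auvj cidof hee jivdl xasr huwj fgsm tan yckh qch cmx zig figu
Hunk 4: at line 7 remove [tan] add [lwjtg] -> 13 lines: auvj cidof hee jivdl xasr huwj fgsm lwjtg yckh qch cmx zig figu
Hunk 5: at line 3 remove [jivdl,xasr,huwj] add [qmq,fkd] -> 12 lines: auvj cidof hee qmq fkd fgsm lwjtg yckh qch cmx zig figu
Hunk 6: at line 1 remove [cidof,hee,qmq] add [enp] -> 10 lines: auvj enp fkd fgsm lwjtg yckh qch cmx zig figu
Hunk 7: at line 2 remove [fgsm,lwjtg,yckh] add [ortye] -> 8 lines: auvj enp fkd ortye qch cmx zig figu
Final line 6: cmx

Answer: cmx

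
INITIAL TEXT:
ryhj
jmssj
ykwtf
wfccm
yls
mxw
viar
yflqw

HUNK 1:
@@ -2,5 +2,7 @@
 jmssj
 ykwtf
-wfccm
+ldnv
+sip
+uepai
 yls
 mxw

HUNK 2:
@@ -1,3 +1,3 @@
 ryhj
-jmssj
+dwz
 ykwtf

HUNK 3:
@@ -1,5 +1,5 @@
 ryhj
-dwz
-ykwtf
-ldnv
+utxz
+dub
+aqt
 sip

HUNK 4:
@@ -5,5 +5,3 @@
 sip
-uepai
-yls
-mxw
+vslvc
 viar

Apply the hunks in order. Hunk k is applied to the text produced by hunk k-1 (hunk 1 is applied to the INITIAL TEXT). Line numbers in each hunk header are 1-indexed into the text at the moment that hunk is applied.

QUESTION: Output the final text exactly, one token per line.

Answer: ryhj
utxz
dub
aqt
sip
vslvc
viar
yflqw

Derivation:
Hunk 1: at line 2 remove [wfccm] add [ldnv,sip,uepai] -> 10 lines: ryhj jmssj ykwtf ldnv sip uepai yls mxw viar yflqw
Hunk 2: at line 1 remove [jmssj] add [dwz] -> 10 lines: ryhj dwz ykwtf ldnv sip uepai yls mxw viar yflqw
Hunk 3: at line 1 remove [dwz,ykwtf,ldnv] add [utxz,dub,aqt] -> 10 lines: ryhj utxz dub aqt sip uepai yls mxw viar yflqw
Hunk 4: at line 5 remove [uepai,yls,mxw] add [vslvc] -> 8 lines: ryhj utxz dub aqt sip vslvc viar yflqw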